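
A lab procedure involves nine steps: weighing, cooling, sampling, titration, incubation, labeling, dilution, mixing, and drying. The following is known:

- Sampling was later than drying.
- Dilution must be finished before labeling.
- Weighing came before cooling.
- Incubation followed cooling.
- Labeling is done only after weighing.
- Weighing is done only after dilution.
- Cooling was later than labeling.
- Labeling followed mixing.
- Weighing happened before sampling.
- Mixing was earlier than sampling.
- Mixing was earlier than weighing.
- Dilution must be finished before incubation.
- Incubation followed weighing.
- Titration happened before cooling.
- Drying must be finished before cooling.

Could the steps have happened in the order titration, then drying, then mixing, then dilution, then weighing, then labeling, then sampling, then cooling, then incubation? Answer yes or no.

yes

Check each stated constraint against the proposed order — e.g. drying is ahead of cooling; titration is ahead of cooling. Every pair is in the required order; nothing is violated.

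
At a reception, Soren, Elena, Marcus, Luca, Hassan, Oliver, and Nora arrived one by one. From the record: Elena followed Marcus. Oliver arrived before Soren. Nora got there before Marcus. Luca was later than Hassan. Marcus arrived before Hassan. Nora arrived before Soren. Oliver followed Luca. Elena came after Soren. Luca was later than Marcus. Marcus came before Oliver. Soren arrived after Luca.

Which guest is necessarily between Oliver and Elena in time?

Soren

Tracing the constraints gives Oliver → Soren → Elena, so Soren sits after Oliver and before Elena.
No other guest is forced both after Oliver and before Elena.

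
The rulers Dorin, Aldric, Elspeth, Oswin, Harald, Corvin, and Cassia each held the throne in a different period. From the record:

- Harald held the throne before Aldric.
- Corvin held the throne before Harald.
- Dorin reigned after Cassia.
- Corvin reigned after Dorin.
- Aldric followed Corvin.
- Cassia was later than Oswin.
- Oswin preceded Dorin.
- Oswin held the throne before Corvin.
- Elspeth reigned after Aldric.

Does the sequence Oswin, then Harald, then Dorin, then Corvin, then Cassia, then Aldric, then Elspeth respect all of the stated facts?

no

The constraints require Corvin before Harald, but in the proposed sequence Harald appears ahead of Corvin. That one violation is enough.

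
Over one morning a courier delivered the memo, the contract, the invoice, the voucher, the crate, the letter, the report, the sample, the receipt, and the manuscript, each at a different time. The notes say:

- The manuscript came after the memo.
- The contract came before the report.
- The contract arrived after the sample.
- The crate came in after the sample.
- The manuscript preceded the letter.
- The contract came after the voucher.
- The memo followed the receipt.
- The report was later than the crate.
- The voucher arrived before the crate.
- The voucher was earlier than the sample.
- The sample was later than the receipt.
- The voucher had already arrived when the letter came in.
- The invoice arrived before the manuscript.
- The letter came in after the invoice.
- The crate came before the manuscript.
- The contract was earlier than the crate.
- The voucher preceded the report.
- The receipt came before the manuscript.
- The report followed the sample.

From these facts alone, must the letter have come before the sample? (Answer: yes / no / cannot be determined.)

Tracing the constraints gives the sample → the crate → the manuscript → the letter, so the sample must come before the letter.
That means the letter cannot be before the sample.

no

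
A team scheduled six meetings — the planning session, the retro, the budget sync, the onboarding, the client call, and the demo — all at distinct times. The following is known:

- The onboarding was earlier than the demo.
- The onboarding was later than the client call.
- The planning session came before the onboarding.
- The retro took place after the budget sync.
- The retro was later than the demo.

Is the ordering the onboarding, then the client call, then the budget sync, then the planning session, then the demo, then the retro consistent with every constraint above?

The constraints require the client call before the onboarding, but in the proposed sequence the onboarding appears ahead of the client call. That one violation is enough.

no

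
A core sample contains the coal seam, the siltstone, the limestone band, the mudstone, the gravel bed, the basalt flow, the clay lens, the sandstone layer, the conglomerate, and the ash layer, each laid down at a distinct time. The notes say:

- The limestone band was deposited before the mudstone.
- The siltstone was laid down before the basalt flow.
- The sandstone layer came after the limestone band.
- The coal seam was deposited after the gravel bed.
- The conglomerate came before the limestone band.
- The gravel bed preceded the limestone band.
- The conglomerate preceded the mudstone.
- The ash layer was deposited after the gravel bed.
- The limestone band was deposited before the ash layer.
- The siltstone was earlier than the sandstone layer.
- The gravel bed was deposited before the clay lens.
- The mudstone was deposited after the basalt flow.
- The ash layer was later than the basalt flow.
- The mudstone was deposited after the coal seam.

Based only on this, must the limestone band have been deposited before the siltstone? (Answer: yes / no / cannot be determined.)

cannot be determined

No chain of stated constraints runs from the limestone band to the siltstone, and none runs from the siltstone to the limestone band either.
So the relative order of the limestone band and the siltstone is not fixed by the given facts.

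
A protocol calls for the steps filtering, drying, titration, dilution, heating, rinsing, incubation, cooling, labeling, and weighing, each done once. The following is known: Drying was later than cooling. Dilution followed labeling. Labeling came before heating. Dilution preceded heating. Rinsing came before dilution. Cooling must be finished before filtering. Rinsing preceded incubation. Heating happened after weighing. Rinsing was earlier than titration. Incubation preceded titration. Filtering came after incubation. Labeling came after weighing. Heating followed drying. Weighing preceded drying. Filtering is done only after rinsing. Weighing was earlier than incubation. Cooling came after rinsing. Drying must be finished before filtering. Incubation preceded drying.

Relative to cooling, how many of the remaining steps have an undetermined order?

5

Forced before cooling: rinsing; forced after cooling: drying, filtering, and heating.
That leaves dilution, incubation, labeling, titration, and weighing with no forced order relative to cooling — 5.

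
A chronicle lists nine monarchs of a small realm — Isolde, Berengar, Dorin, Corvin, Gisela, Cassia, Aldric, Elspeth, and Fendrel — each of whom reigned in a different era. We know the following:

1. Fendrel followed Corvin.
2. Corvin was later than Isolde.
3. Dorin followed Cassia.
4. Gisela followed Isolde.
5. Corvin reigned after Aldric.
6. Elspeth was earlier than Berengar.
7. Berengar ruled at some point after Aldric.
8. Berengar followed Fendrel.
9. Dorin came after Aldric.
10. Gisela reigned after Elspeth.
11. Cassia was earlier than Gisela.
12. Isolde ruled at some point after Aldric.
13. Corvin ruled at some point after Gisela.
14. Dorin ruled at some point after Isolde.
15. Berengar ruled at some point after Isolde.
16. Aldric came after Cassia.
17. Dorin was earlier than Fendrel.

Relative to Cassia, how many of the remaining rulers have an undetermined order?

1

Forced after Cassia: Aldric, Berengar, Corvin, Dorin, Fendrel, Gisela, and Isolde.
That leaves Elspeth with no forced order relative to Cassia — 1.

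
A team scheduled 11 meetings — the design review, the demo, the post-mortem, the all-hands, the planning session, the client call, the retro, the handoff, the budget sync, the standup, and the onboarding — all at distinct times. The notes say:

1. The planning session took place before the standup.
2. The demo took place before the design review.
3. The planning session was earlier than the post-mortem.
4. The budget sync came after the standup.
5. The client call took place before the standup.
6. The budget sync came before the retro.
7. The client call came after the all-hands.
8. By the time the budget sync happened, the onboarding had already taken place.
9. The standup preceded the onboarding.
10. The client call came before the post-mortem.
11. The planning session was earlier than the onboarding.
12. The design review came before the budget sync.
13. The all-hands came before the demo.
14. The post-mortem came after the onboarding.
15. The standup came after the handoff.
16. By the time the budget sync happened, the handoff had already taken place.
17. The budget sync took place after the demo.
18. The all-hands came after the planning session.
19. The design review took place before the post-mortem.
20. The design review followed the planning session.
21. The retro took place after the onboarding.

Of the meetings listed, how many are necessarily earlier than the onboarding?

Directly stated before the onboarding: the planning session and the standup.
The all-hands reaches the onboarding via the all-hands → the client call → the standup → the onboarding.
The client call reaches the onboarding via the client call → the standup → the onboarding.
The handoff reaches the onboarding via the handoff → the standup → the onboarding.
That's the all-hands, the client call, the handoff, the planning session, and the standup — 5 in all.

5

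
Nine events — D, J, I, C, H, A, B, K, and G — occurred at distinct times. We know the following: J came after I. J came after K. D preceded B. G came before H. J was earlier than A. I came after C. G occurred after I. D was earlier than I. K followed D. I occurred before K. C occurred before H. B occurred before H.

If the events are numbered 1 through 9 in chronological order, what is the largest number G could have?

8

G must come before H — 1 event forced after it.
Everything else can be placed before G in some valid order, so G can sit as late as position 9 − 1 = 8.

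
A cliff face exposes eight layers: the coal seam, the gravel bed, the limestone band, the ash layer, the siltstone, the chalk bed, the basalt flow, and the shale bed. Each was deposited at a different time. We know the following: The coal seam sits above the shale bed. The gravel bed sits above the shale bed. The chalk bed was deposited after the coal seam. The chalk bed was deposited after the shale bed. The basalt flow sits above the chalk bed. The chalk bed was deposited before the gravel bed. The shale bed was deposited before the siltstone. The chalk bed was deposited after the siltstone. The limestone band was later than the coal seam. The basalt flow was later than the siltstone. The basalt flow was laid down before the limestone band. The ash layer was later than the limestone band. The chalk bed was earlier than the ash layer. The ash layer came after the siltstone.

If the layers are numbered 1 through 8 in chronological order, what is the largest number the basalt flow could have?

6

The basalt flow must come before the ash layer and the limestone band — 2 layers forced after it.
Everything else can be placed before the basalt flow in some valid order, so the basalt flow can sit as late as position 8 − 2 = 6.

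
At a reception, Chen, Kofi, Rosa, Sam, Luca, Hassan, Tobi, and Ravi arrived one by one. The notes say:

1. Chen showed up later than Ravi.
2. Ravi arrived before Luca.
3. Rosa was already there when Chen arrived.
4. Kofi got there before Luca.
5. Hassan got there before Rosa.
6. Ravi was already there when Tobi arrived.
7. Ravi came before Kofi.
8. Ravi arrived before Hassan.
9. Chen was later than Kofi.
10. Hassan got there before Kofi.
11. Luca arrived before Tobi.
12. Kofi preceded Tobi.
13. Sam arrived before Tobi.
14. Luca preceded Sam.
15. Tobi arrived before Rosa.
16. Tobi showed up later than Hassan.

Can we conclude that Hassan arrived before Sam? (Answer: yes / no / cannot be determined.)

yes

Chain the constraints: Hassan → Kofi → Luca → Sam. Each link is directly stated, so Hassan comes before Sam.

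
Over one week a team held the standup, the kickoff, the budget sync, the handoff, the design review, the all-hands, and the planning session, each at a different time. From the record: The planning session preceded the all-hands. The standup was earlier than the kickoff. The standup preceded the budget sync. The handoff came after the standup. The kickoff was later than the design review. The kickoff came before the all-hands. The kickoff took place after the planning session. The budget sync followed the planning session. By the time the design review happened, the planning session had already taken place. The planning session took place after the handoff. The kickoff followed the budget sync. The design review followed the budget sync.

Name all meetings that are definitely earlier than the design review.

the budget sync, the handoff, the planning session, the standup

Directly stated before the design review: the budget sync and the planning session.
The handoff reaches the design review via the handoff → the planning session → the design review.
The standup reaches the design review via the standup → the budget sync → the design review.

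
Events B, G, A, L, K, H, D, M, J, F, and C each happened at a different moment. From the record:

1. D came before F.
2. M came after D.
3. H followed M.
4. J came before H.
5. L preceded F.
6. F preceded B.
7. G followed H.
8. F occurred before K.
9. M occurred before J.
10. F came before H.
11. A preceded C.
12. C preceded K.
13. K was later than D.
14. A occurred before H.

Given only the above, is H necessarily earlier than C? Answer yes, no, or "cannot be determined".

No chain of stated constraints runs from H to C, and none runs from C to H either.
So the relative order of H and C is not fixed by the given facts.

cannot be determined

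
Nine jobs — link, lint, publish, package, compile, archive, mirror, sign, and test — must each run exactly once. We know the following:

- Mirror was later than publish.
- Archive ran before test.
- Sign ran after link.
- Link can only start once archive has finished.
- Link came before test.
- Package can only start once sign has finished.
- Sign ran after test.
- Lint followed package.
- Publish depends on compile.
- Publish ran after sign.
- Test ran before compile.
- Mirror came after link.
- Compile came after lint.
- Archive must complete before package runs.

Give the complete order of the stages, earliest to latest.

archive, link, test, sign, package, lint, compile, publish, mirror

The constraints fix every adjacent pair, so only one ordering works:
archive → link → test → sign → package → lint → compile → publish → mirror.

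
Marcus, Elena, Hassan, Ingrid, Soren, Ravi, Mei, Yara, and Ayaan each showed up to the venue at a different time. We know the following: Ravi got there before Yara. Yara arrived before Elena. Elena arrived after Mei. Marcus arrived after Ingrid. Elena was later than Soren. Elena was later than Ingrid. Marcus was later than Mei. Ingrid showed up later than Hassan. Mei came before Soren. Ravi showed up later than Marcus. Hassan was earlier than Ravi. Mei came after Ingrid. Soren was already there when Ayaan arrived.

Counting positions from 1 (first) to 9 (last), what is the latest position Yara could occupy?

8

Yara must come before Elena — 1 guest forced after them.
Everything else can be placed before Yara in some valid order, so Yara can sit as late as position 9 − 1 = 8.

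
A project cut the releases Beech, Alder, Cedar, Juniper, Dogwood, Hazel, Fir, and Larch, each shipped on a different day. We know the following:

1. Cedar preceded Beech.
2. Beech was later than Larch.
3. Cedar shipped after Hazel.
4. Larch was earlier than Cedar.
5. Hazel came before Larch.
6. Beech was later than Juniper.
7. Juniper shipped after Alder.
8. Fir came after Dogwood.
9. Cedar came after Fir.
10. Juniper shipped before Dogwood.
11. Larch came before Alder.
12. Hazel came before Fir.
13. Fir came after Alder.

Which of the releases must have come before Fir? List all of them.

Alder, Dogwood, Hazel, Juniper, Larch

Directly stated before Fir: Alder, Dogwood, and Hazel.
Juniper reaches Fir via Juniper → Dogwood → Fir.
Larch reaches Fir via Larch → Alder → Fir.
No chain forces Cedar (or any of the others) ahead of Fir.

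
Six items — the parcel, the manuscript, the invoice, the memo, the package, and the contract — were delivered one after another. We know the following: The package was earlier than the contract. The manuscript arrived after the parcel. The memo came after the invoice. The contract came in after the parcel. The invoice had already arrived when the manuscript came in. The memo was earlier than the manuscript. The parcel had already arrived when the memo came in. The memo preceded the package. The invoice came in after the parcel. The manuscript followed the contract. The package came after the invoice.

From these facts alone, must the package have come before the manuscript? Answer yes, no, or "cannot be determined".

Chain the constraints: the package → the contract → the manuscript. Each link is directly stated, so the package comes before the manuscript.

yes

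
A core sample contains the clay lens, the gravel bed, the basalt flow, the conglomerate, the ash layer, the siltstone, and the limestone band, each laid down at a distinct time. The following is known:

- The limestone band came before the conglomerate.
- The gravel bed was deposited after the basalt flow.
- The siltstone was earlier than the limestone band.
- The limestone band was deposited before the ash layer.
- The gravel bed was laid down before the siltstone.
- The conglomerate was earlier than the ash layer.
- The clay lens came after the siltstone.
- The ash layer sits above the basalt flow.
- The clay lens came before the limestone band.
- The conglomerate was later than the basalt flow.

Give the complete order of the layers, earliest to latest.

The constraints fix every adjacent pair, so only one ordering works:
the basalt flow → the gravel bed → the siltstone → the clay lens → the limestone band → the conglomerate → the ash layer.

the basalt flow, the gravel bed, the siltstone, the clay lens, the limestone band, the conglomerate, the ash layer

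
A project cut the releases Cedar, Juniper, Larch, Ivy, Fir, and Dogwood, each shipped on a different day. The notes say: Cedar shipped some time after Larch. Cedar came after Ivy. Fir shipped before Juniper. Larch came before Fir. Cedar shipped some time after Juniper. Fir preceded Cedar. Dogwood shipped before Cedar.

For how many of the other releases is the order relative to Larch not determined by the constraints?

Forced after Larch: Cedar, Fir, and Juniper.
That leaves Dogwood and Ivy with no forced order relative to Larch — 2.

2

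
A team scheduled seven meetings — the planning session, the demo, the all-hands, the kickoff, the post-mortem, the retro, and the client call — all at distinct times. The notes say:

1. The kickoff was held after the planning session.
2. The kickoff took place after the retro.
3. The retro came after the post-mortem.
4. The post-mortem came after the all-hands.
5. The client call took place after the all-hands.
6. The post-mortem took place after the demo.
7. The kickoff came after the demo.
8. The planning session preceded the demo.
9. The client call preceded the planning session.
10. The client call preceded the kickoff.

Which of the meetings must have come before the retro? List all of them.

Directly stated before the retro: the post-mortem.
The all-hands reaches the retro via the all-hands → the post-mortem → the retro.
The client call reaches the retro via the client call → the planning session → the demo → the post-mortem → the retro.
The demo reaches the retro via the demo → the post-mortem → the retro.
Likewise the planning session reaches the retro by chaining the stated constraints.
No chain forces the kickoff ahead of the retro.

the all-hands, the client call, the demo, the planning session, the post-mortem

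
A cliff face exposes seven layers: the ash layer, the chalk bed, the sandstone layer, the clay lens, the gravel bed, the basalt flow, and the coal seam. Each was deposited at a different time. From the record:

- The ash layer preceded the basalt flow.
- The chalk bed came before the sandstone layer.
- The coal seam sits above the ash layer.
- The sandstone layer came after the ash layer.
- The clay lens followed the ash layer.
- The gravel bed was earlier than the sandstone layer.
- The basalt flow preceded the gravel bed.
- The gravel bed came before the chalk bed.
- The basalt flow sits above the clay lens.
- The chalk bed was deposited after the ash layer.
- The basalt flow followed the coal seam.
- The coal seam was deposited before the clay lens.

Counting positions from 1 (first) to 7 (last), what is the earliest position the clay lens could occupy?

3

The ash layer and the coal seam must both come before the clay lens — 2 forced predecessors.
Nothing else is forced ahead of the clay lens, so its earliest slot is position 2 + 1 = 3.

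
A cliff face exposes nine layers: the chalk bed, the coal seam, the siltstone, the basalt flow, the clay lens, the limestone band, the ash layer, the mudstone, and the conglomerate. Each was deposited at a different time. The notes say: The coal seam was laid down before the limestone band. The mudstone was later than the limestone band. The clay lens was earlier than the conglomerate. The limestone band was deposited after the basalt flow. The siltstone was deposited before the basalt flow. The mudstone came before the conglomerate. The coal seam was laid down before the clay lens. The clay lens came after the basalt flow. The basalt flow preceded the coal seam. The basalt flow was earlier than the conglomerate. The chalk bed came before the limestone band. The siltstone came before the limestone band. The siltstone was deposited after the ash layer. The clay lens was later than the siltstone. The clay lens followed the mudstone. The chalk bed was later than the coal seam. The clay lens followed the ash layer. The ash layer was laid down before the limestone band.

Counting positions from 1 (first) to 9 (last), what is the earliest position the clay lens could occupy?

The ash layer, the basalt flow, the chalk bed, the coal seam, the limestone band, the mudstone, and the siltstone must all come before the clay lens — 7 forced predecessors.
Nothing else is forced ahead of the clay lens, so its earliest slot is position 7 + 1 = 8.

8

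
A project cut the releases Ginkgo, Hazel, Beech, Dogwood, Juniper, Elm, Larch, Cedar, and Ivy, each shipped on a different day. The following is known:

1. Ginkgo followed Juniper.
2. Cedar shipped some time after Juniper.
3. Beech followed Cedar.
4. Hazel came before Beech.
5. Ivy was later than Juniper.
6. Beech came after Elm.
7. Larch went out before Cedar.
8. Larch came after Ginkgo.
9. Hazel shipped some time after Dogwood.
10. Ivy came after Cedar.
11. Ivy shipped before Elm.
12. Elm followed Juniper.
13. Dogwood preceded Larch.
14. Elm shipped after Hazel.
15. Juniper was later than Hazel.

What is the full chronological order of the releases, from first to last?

Dogwood, Hazel, Juniper, Ginkgo, Larch, Cedar, Ivy, Elm, Beech

The constraints fix every adjacent pair, so only one ordering works:
Dogwood → Hazel → Juniper → Ginkgo → Larch → Cedar → Ivy → Elm → Beech.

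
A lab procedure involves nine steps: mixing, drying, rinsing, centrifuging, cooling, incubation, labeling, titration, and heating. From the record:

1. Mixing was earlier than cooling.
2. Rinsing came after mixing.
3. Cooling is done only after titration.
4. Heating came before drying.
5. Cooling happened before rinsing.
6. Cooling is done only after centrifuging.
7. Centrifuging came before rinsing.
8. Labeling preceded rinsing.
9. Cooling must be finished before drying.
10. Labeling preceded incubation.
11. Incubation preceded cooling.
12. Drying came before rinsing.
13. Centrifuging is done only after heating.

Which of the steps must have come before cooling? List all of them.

centrifuging, heating, incubation, labeling, mixing, titration

Directly stated before cooling: centrifuging, incubation, mixing, and titration.
Heating reaches cooling via heating → centrifuging → cooling.
Labeling reaches cooling via labeling → incubation → cooling.
No chain forces rinsing (or any of the others) ahead of cooling.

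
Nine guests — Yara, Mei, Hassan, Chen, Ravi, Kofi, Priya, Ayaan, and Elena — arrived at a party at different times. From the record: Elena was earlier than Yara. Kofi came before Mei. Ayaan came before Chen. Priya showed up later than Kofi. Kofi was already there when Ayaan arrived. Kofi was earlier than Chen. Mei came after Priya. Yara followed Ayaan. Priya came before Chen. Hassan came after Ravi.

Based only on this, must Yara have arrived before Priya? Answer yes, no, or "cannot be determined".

No chain of stated constraints runs from Yara to Priya, and none runs from Priya to Yara either.
So the relative order of Yara and Priya is not fixed by the given facts.

cannot be determined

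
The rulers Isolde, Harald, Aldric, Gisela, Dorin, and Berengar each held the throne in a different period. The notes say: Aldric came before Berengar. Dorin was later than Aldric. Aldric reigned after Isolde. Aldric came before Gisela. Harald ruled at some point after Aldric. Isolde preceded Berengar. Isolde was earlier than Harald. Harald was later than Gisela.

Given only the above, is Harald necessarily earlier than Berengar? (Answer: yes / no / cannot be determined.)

cannot be determined

No chain of stated constraints runs from Harald to Berengar, and none runs from Berengar to Harald either.
So the relative order of Harald and Berengar is not fixed by the given facts.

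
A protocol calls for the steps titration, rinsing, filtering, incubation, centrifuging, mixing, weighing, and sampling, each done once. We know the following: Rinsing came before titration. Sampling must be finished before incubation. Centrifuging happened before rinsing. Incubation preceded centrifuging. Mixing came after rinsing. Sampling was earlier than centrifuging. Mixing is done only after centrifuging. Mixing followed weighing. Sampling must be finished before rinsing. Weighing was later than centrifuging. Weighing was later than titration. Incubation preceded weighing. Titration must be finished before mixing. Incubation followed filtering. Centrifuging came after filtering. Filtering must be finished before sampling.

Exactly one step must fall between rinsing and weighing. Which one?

Tracing the constraints gives rinsing → titration → weighing, so titration sits after rinsing and before weighing.
No other step is forced both after rinsing and before weighing.

titration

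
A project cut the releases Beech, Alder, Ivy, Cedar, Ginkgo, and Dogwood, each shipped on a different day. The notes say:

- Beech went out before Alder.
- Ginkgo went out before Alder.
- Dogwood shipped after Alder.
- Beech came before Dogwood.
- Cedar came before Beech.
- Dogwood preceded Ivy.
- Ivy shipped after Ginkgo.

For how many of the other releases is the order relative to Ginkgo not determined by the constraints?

Forced after Ginkgo: Alder, Dogwood, and Ivy.
That leaves Beech and Cedar with no forced order relative to Ginkgo — 2.

2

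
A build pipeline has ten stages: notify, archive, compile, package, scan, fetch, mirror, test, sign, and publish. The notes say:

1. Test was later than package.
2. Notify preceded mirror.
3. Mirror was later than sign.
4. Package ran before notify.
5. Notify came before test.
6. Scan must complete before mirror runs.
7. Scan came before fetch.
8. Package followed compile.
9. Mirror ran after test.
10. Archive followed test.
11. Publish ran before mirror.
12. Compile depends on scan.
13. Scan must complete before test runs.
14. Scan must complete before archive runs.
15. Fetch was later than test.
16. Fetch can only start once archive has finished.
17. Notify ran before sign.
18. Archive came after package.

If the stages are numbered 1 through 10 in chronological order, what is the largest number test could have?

7

Test must come before archive, fetch, and mirror — 3 stages forced after it.
Everything else can be placed before test in some valid order, so test can sit as late as position 10 − 3 = 7.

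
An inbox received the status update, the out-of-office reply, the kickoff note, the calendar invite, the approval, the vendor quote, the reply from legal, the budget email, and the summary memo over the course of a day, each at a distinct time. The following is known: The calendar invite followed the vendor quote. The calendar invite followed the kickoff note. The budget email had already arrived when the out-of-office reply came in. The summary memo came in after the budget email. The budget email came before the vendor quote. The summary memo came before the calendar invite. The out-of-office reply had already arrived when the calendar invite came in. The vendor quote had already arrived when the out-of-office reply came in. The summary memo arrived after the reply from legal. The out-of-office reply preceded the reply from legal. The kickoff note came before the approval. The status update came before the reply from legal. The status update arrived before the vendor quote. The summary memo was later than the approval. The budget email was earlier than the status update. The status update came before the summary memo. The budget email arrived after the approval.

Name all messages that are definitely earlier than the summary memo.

the approval, the budget email, the kickoff note, the out-of-office reply, the reply from legal, the status update, the vendor quote

Directly stated before the summary memo: the approval, the budget email, the reply from legal, and the status update.
The kickoff note reaches the summary memo via the kickoff note → the approval → the summary memo.
The out-of-office reply reaches the summary memo via the out-of-office reply → the reply from legal → the summary memo.
The vendor quote reaches the summary memo via the vendor quote → the out-of-office reply → the reply from legal → the summary memo.
No chain forces the calendar invite ahead of the summary memo.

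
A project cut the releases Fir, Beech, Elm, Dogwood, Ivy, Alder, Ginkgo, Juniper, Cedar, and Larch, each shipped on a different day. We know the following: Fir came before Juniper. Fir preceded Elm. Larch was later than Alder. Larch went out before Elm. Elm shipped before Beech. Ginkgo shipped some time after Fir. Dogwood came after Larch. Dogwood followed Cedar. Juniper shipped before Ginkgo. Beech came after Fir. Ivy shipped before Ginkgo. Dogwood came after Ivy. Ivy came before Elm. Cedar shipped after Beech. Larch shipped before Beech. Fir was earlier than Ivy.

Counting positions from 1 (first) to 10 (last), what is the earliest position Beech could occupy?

Alder, Elm, Fir, Ivy, and Larch must all come before Beech — 5 forced predecessors.
Nothing else is forced ahead of Beech, so its earliest slot is position 5 + 1 = 6.

6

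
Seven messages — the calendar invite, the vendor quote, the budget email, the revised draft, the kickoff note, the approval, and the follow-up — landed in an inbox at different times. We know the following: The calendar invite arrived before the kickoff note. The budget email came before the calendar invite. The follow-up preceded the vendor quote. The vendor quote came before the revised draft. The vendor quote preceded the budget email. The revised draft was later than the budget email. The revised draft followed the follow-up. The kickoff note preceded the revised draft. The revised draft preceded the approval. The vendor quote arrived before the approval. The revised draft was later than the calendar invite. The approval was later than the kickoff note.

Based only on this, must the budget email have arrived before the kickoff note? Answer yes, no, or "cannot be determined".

yes

Chain the constraints: the budget email → the calendar invite → the kickoff note. Each link is directly stated, so the budget email comes before the kickoff note.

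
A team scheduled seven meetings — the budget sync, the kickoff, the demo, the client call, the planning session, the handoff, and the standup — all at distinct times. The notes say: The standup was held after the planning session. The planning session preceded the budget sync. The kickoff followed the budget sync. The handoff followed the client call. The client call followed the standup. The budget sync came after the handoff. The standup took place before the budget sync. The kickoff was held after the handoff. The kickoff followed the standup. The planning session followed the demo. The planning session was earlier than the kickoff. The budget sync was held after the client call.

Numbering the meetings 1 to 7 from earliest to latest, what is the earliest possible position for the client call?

The demo, the planning session, and the standup must all come before the client call — 3 forced predecessors.
Nothing else is forced ahead of the client call, so its earliest slot is position 3 + 1 = 4.

4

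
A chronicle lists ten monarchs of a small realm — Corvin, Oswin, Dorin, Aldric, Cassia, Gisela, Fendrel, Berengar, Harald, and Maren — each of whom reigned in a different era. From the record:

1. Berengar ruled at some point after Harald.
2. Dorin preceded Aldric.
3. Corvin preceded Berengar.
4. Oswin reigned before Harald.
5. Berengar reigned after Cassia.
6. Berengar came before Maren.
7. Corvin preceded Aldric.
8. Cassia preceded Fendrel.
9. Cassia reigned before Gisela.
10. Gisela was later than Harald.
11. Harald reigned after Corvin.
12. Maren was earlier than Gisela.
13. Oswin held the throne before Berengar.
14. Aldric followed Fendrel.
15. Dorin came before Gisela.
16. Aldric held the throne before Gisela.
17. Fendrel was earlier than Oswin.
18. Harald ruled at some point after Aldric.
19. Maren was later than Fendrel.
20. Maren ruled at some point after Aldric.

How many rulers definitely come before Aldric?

4

Directly stated before Aldric: Corvin, Dorin, and Fendrel.
Cassia reaches Aldric via Cassia → Fendrel → Aldric.
No chain forces Oswin (or any of the others) ahead of Aldric.
That's Cassia, Corvin, Dorin, and Fendrel — 4 in all.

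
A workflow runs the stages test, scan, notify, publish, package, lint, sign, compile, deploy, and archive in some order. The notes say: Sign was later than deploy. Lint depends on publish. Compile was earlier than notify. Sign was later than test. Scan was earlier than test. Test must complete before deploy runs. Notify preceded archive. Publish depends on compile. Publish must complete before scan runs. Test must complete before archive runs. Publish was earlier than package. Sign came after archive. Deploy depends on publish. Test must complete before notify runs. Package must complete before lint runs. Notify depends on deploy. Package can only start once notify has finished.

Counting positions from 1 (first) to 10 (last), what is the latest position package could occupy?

9

Package must come before lint — 1 stage forced after it.
Everything else can be placed before package in some valid order, so package can sit as late as position 10 − 1 = 9.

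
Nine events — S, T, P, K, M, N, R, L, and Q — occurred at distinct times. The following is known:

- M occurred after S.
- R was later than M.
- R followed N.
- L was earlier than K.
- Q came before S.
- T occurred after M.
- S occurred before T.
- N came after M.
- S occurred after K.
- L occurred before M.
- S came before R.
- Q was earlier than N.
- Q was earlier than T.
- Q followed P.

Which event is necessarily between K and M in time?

S

Tracing the constraints gives K → S → M, so S sits after K and before M.
No other event is forced both after K and before M.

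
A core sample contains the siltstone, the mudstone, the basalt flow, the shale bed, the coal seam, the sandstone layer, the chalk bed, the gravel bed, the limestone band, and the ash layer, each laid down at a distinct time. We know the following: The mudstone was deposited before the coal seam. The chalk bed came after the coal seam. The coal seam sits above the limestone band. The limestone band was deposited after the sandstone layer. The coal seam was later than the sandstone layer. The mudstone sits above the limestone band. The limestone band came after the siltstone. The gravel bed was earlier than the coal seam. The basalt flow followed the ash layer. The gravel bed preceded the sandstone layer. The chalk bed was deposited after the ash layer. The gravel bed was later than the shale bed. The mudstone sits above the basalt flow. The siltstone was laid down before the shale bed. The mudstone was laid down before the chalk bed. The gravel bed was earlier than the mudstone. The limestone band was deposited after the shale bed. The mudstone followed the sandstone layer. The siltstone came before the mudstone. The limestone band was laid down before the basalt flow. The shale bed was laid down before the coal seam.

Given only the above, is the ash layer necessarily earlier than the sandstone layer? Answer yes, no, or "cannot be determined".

No chain of stated constraints runs from the ash layer to the sandstone layer, and none runs from the sandstone layer to the ash layer either.
So the relative order of the ash layer and the sandstone layer is not fixed by the given facts.

cannot be determined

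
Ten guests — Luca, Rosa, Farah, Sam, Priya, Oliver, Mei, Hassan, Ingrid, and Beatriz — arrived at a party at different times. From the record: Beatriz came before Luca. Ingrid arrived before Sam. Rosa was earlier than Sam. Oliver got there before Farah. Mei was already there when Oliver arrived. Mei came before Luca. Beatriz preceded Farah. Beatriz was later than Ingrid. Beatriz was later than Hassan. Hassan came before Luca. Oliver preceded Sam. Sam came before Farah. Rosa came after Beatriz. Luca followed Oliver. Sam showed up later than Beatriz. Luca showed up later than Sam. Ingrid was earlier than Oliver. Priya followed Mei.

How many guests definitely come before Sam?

Directly stated before Sam: Beatriz, Ingrid, Oliver, and Rosa.
Hassan reaches Sam via Hassan → Beatriz → Sam.
Mei reaches Sam via Mei → Oliver → Sam.
No chain forces Priya (or any of the others) ahead of Sam.
That's Beatriz, Hassan, Ingrid, Mei, Oliver, and Rosa — 6 in all.

6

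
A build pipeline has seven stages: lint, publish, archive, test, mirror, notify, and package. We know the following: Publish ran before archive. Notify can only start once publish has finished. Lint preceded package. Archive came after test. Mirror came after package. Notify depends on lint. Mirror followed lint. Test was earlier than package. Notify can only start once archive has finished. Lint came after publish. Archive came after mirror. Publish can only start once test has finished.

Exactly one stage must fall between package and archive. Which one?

mirror

Tracing the constraints gives package → mirror → archive, so mirror sits after package and before archive.
No other stage is forced both after package and before archive.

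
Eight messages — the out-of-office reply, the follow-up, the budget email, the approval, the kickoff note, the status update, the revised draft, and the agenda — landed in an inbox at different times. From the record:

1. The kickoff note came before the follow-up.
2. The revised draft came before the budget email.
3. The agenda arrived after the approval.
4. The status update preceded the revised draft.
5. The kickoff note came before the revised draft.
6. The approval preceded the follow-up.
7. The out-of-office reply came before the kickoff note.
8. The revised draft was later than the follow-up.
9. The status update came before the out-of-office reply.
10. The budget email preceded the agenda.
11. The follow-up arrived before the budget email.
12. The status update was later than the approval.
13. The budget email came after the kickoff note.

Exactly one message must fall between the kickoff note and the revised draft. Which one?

Tracing the constraints gives the kickoff note → the follow-up → the revised draft, so the follow-up sits after the kickoff note and before the revised draft.
No other message is forced both after the kickoff note and before the revised draft.

the follow-up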